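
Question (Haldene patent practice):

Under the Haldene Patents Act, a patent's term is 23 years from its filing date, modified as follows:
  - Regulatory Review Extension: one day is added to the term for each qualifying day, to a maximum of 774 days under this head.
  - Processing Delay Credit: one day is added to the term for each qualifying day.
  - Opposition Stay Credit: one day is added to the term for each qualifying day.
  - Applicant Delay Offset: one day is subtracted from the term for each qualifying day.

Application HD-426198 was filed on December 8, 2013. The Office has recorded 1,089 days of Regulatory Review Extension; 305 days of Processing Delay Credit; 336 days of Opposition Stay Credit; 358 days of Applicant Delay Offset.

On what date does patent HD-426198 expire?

October 31, 2039

Base term: filing date + 23 years → 8 December 2036.
Regulatory Review Extension: 1089 days claimed exceeds the 774-day cap, so +774 days → 21 January 2039.
Processing Delay Credit: +305 days → 22 November 2039.
Opposition Stay Credit: +336 days → 23 October 2040.
Applicant Delay Offset: −358 days → 31 October 2039.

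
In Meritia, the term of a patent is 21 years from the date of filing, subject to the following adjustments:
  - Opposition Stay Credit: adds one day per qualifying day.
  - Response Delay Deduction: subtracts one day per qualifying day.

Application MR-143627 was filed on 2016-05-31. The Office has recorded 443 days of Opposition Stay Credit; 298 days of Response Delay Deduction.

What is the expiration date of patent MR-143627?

October 23, 2037

Base term: filing date + 21 years → 31 May 2037.
Opposition Stay Credit: +443 days → 17 August 2038.
Response Delay Deduction: −298 days → 23 October 2037.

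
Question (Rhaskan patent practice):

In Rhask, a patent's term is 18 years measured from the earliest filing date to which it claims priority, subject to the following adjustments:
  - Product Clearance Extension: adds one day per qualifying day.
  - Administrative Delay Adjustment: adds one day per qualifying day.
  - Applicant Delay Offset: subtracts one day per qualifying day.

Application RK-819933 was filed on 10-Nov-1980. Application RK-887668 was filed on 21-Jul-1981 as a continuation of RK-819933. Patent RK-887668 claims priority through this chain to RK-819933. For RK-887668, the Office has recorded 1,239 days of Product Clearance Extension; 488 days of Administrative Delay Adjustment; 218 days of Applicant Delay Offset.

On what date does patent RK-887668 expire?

December 28, 2002

Earliest priority filing: 10 November 1980.
Base term: 10 November 1980 + 18 years → 10 November 1998.
Product Clearance Extension: +1239 days → 2 April 2002.
Administrative Delay Adjustment: +488 days → 3 August 2003.
Applicant Delay Offset: −218 days → 28 December 2002.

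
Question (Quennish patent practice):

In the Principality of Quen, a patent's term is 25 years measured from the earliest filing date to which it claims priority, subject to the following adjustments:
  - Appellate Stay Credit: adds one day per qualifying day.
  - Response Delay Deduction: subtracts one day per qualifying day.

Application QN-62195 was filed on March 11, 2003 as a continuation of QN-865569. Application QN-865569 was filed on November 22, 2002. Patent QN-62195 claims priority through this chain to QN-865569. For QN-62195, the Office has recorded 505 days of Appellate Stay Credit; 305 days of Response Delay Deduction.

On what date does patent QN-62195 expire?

2028-06-09

Earliest priority filing: 22 November 2002.
Base term: 22 November 2002 + 25 years → 22 November 2027.
Appellate Stay Credit: +505 days → 10 April 2029.
Response Delay Deduction: −305 days → 9 June 2028.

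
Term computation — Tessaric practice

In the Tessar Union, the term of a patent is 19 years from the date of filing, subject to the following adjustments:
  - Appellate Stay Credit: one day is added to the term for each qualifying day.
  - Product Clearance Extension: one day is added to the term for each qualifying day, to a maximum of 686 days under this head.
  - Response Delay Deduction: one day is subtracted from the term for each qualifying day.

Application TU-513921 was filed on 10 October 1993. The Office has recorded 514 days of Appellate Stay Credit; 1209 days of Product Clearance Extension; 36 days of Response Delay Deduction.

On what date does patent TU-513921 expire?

Base term: filing date + 19 years → 10 October 2012.
Appellate Stay Credit: +514 days → 8 March 2014.
Product Clearance Extension: 1209 days claimed exceeds the 686-day cap, so +686 days → 23 January 2016.
Response Delay Deduction: −36 days → 18 December 2015.

December 18, 2015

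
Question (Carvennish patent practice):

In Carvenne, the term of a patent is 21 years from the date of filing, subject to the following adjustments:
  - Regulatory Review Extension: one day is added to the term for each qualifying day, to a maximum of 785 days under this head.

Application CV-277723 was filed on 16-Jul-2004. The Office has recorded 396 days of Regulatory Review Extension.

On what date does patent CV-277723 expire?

2026-08-16

Base term: filing date + 21 years → 16 July 2025.
Regulatory Review Extension: 396 days (within the 785-day cap) → +396 days → 16 August 2026.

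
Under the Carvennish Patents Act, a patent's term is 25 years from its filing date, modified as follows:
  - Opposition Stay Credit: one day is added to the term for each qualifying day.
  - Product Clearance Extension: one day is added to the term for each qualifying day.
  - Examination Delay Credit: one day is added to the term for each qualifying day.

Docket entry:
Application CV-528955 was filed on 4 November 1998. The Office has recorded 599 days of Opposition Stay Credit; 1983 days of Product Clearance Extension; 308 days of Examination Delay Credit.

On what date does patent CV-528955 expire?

October 3, 2031

Base term: filing date + 25 years → 4 November 2023.
Opposition Stay Credit: +599 days → 25 June 2025.
Product Clearance Extension: +1983 days → 29 November 2030.
Examination Delay Credit: +308 days → 3 October 2031.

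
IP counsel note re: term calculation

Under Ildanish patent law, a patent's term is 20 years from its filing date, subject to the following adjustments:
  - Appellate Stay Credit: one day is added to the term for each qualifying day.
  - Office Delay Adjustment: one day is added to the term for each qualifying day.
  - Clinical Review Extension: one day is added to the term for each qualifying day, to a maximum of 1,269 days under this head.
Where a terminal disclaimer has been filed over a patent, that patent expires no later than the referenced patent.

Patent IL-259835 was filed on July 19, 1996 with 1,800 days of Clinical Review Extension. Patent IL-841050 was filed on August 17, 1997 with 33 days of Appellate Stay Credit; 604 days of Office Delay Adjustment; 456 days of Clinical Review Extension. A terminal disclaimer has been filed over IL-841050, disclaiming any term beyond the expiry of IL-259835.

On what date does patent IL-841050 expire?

Natural term of IL-841050:
  Base: filing + 20 years → 17 August 2017.
  Appellate Stay Credit: +33 days → 19 September 2017.
  Office Delay Adjustment: +604 days → 16 May 2019.
  Clinical Review Extension: 456 days (within the 1269-day cap) → +456 days → 14 August 2020.
Expiry of referenced patent IL-259835:
  Base: filing + 20 years → 19 July 2016.
  Clinical Review Extension: 1800 days claimed exceeds the 1269-day cap, so +1269 days → 9 January 2020.
Terminal disclaimer: IL-841050 expires on the earlier of 14 August 2020 and 9 January 2020.

January 9, 2020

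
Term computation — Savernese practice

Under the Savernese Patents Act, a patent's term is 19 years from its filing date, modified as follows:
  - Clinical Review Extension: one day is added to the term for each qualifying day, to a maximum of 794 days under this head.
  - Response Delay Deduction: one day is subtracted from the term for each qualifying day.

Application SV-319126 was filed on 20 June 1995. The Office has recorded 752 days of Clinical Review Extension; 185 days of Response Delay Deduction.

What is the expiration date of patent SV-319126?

Base term: filing date + 19 years → 20 June 2014.
Clinical Review Extension: 752 days (within the 794-day cap) → +752 days → 11 July 2016.
Response Delay Deduction: −185 days → 8 January 2016.

2016-01-08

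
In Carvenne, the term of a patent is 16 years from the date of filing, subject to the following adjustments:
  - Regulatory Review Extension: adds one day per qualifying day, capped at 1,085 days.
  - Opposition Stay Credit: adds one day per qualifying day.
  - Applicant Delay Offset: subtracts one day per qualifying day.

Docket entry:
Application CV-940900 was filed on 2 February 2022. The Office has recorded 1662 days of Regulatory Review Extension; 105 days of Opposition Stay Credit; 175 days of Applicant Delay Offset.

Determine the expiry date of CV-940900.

November 13, 2040

Base term: filing date + 16 years → 2 February 2038.
Regulatory Review Extension: 1662 days claimed exceeds the 1085-day cap, so +1085 days → 22 January 2041.
Opposition Stay Credit: +105 days → 7 May 2041.
Applicant Delay Offset: −175 days → 13 November 2040.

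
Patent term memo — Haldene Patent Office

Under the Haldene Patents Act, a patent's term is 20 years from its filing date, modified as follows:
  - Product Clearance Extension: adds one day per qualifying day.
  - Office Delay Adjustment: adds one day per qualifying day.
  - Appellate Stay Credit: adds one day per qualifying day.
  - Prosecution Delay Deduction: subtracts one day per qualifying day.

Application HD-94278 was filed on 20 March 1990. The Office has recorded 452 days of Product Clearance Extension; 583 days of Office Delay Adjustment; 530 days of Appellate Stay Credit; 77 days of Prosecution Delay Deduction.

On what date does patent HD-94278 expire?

Base term: filing date + 20 years → 20 March 2010.
Product Clearance Extension: +452 days → 15 June 2011.
Office Delay Adjustment: +583 days → 18 January 2013.
Appellate Stay Credit: +530 days → 2 July 2014.
Prosecution Delay Deduction: −77 days → 16 April 2014.

April 16, 2014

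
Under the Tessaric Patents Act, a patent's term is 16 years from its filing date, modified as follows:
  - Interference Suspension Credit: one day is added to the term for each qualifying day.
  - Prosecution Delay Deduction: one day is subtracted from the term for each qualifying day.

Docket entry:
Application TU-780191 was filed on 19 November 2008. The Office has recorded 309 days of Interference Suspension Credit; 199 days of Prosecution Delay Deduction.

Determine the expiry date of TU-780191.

2025-03-09

Base term: filing date + 16 years → 19 November 2024.
Interference Suspension Credit: +309 days → 24 September 2025.
Prosecution Delay Deduction: −199 days → 9 March 2025.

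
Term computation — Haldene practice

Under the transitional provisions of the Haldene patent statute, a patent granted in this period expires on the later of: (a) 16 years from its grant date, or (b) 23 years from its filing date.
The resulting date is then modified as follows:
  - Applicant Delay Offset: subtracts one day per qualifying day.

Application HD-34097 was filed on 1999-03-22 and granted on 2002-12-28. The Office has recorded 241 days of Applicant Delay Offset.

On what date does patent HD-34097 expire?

(a) grant + 16 years → 28 December 2018.
(b) filing + 23 years → 22 March 2022.
Later of the two: 22 March 2022.
Applicant Delay Offset: −241 days → 24 July 2021.

2021-07-24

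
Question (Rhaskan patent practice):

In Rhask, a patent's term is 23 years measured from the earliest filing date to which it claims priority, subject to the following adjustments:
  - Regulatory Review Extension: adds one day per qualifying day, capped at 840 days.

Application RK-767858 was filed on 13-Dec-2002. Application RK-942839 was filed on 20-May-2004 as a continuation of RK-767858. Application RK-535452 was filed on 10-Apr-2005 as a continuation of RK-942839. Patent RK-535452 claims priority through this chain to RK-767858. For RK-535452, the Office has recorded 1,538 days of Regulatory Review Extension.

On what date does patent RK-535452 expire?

2028-04-01

Earliest priority filing: 13 December 2002.
Base term: 13 December 2002 + 23 years → 13 December 2025.
Regulatory Review Extension: 1538 days claimed exceeds the 840-day cap, so +840 days → 1 April 2028.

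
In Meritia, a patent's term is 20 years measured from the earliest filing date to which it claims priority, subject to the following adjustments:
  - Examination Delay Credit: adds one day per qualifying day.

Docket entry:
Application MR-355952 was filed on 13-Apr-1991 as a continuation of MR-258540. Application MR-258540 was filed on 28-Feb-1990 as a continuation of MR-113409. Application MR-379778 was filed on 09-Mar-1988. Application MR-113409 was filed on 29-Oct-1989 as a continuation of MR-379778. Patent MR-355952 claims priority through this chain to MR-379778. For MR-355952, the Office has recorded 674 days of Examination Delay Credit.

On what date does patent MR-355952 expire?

Earliest priority filing: 9 March 1988.
Base term: 9 March 1988 + 20 years → 9 March 2008.
Examination Delay Credit: +674 days → 12 January 2010.

2010-01-12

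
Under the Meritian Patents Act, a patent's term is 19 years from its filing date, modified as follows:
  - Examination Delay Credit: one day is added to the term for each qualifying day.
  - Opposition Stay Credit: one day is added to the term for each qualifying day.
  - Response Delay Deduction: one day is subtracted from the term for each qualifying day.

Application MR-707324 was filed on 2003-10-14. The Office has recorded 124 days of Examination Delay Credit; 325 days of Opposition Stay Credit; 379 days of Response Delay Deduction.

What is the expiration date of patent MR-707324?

Base term: filing date + 19 years → 14 October 2022.
Examination Delay Credit: +124 days → 15 February 2023.
Opposition Stay Credit: +325 days → 6 January 2024.
Response Delay Deduction: −379 days → 23 December 2022.

2022-12-23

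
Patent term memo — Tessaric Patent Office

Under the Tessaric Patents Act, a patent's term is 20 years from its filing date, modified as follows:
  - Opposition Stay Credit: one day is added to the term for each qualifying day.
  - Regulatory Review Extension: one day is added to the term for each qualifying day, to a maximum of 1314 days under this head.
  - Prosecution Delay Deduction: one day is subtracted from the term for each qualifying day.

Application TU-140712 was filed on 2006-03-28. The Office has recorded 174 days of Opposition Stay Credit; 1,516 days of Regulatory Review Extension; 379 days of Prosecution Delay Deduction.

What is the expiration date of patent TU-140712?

2029-04-10

Base term: filing date + 20 years → 28 March 2026.
Opposition Stay Credit: +174 days → 18 September 2026.
Regulatory Review Extension: 1516 days claimed exceeds the 1314-day cap, so +1314 days → 24 April 2030.
Prosecution Delay Deduction: −379 days → 10 April 2029.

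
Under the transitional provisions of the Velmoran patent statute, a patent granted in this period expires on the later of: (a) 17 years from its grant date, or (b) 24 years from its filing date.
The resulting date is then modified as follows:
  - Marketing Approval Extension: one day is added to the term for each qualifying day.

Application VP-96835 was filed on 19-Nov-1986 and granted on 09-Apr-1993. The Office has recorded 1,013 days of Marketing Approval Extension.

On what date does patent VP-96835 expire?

2013-08-28

(a) grant + 17 years → 9 April 2010.
(b) filing + 24 years → 19 November 2010.
Later of the two: 19 November 2010.
Marketing Approval Extension: +1013 days → 28 August 2013.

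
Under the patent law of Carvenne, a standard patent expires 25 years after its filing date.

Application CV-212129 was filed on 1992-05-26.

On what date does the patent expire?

May 26, 2017

Filing date + 25 years → 26 May 2017.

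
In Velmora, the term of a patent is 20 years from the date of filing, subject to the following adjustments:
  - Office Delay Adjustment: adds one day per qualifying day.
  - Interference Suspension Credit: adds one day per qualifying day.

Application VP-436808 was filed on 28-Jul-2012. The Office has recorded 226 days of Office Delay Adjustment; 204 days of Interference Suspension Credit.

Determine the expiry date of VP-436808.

2033-10-01

Base term: filing date + 20 years → 28 July 2032.
Office Delay Adjustment: +226 days → 11 March 2033.
Interference Suspension Credit: +204 days → 1 October 2033.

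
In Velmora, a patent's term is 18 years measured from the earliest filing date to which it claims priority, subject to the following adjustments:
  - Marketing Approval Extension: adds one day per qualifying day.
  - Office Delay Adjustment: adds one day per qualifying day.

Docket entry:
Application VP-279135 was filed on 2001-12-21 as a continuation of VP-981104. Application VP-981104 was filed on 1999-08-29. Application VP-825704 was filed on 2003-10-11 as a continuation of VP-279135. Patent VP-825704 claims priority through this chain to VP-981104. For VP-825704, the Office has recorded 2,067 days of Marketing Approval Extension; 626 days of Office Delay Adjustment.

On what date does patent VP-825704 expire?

Earliest priority filing: 29 August 1999.
Base term: 29 August 1999 + 18 years → 29 August 2017.
Marketing Approval Extension: +2067 days → 27 April 2023.
Office Delay Adjustment: +626 days → 12 January 2025.

2025-01-12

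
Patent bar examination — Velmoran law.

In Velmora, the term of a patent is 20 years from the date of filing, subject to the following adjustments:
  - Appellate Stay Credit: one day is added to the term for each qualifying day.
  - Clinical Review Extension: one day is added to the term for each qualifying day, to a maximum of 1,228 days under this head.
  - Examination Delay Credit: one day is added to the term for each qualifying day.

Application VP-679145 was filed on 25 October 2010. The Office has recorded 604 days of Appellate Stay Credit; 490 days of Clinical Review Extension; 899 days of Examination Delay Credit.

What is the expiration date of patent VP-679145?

2036-04-09

Base term: filing date + 20 years → 25 October 2030.
Appellate Stay Credit: +604 days → 20 June 2032.
Clinical Review Extension: 490 days (within the 1228-day cap) → +490 days → 23 October 2033.
Examination Delay Credit: +899 days → 9 April 2036.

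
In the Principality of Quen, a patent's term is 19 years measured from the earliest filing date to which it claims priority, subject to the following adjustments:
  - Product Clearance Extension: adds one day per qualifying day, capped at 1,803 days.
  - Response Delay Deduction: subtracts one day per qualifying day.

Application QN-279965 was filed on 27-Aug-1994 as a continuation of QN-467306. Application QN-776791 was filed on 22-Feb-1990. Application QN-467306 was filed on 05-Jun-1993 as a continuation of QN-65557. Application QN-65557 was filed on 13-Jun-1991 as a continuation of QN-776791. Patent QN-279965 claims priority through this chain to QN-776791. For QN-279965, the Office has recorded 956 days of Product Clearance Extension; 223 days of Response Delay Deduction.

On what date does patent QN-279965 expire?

Earliest priority filing: 22 February 1990.
Base term: 22 February 1990 + 19 years → 22 February 2009.
Product Clearance Extension: 956 days (within the 1803-day cap) → +956 days → 6 October 2011.
Response Delay Deduction: −223 days → 25 February 2011.

2011-02-25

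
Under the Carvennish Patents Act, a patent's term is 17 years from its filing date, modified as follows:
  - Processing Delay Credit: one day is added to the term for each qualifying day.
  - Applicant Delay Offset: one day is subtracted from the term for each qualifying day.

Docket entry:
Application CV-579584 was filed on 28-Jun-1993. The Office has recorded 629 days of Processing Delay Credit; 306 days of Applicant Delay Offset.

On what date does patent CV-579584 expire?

Base term: filing date + 17 years → 28 June 2010.
Processing Delay Credit: +629 days → 18 March 2012.
Applicant Delay Offset: −306 days → 17 May 2011.

2011-05-17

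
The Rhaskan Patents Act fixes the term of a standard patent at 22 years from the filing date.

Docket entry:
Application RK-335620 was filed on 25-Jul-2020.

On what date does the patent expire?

July 25, 2042

Filing date + 22 years → 25 July 2042.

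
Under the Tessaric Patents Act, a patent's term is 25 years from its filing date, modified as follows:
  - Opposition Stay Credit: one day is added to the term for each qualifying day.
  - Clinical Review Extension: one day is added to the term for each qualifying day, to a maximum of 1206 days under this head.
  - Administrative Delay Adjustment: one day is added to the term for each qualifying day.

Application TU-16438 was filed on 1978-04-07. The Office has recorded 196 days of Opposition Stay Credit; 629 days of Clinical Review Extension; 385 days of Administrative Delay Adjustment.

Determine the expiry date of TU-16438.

July 30, 2006

Base term: filing date + 25 years → 7 April 2003.
Opposition Stay Credit: +196 days → 20 October 2003.
Clinical Review Extension: 629 days (within the 1206-day cap) → +629 days → 10 July 2005.
Administrative Delay Adjustment: +385 days → 30 July 2006.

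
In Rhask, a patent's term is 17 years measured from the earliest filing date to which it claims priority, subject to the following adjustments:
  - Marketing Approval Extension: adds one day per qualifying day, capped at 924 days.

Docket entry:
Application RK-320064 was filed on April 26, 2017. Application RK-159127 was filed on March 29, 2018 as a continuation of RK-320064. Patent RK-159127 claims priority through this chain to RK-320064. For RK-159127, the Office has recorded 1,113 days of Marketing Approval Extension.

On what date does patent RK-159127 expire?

Earliest priority filing: 26 April 2017.
Base term: 26 April 2017 + 17 years → 26 April 2034.
Marketing Approval Extension: 1113 days claimed exceeds the 924-day cap, so +924 days → 5 November 2036.

2036-11-05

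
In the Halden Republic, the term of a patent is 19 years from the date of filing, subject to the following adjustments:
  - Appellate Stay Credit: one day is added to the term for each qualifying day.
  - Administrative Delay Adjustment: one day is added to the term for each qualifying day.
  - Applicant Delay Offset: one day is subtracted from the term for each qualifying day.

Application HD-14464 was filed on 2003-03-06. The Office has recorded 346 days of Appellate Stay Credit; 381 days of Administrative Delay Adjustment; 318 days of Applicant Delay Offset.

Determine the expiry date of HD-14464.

Base term: filing date + 19 years → 6 March 2022.
Appellate Stay Credit: +346 days → 15 February 2023.
Administrative Delay Adjustment: +381 days → 2 March 2024.
Applicant Delay Offset: −318 days → 19 April 2023.

April 19, 2023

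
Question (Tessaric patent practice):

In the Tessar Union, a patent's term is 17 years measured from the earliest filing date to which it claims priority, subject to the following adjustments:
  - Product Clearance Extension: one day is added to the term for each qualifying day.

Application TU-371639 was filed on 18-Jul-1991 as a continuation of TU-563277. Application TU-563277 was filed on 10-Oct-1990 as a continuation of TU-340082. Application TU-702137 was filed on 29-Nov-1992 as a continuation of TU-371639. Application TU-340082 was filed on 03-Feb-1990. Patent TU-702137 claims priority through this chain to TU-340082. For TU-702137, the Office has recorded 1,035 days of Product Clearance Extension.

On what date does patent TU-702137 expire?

2009-12-04

Earliest priority filing: 3 February 1990.
Base term: 3 February 1990 + 17 years → 3 February 2007.
Product Clearance Extension: +1035 days → 4 December 2009.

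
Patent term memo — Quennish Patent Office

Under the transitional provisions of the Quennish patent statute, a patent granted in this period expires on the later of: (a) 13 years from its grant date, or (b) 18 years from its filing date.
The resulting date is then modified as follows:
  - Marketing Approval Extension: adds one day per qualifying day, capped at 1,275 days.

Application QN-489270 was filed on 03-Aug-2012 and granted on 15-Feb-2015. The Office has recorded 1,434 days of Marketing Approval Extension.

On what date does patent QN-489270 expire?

January 29, 2034

(a) grant + 13 years → 15 February 2028.
(b) filing + 18 years → 3 August 2030.
Later of the two: 3 August 2030.
Marketing Approval Extension: 1434 days claimed exceeds the 1275-day cap, so +1275 days → 29 January 2034.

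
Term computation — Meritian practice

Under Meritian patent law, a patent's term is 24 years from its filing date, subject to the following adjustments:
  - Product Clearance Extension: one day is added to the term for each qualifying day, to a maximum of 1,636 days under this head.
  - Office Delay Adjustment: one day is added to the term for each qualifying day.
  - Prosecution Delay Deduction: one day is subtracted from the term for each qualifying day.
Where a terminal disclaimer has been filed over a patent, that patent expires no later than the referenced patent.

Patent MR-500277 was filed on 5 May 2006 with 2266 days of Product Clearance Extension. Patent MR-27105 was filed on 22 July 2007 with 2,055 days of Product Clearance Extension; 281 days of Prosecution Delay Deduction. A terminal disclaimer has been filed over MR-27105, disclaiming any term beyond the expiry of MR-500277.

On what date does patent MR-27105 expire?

Natural term of MR-27105:
  Base: filing + 24 years → 22 July 2031.
  Product Clearance Extension: 2055 days claimed exceeds the 1636-day cap, so +1636 days → 13 January 2036.
  Prosecution Delay Deduction: −281 days → 7 April 2035.
Expiry of referenced patent MR-500277:
  Base: filing + 24 years → 5 May 2030.
  Product Clearance Extension: 2266 days claimed exceeds the 1636-day cap, so +1636 days → 27 October 2034.
Terminal disclaimer: MR-27105 expires on the earlier of 7 April 2035 and 27 October 2034.

2034-10-27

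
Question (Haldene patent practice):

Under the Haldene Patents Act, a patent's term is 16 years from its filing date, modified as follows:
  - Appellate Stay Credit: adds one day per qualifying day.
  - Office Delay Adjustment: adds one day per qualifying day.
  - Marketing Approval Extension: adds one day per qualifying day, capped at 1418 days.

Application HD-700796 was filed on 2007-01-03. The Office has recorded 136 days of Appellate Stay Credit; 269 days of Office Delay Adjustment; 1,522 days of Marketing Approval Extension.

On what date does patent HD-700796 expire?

Base term: filing date + 16 years → 3 January 2023.
Appellate Stay Credit: +136 days → 19 May 2023.
Office Delay Adjustment: +269 days → 12 February 2024.
Marketing Approval Extension: 1522 days claimed exceeds the 1418-day cap, so +1418 days → 31 December 2027.

December 31, 2027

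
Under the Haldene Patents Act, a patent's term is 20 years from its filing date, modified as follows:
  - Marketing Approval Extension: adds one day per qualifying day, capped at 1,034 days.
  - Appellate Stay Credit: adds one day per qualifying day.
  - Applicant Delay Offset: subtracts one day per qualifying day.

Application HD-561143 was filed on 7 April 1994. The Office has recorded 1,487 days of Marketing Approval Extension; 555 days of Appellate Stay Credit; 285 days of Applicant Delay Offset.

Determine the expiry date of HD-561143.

Base term: filing date + 20 years → 7 April 2014.
Marketing Approval Extension: 1487 days claimed exceeds the 1034-day cap, so +1034 days → 4 February 2017.
Appellate Stay Credit: +555 days → 13 August 2018.
Applicant Delay Offset: −285 days → 1 November 2017.

2017-11-01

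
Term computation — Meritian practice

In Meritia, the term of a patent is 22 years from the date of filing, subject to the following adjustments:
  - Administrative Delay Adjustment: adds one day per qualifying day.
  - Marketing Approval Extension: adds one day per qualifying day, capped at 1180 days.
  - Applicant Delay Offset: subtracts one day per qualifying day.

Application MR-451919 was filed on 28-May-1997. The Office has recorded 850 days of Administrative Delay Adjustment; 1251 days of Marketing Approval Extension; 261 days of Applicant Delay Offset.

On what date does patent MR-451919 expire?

Base term: filing date + 22 years → 28 May 2019.
Administrative Delay Adjustment: +850 days → 24 September 2021.
Marketing Approval Extension: 1251 days claimed exceeds the 1180-day cap, so +1180 days → 17 December 2024.
Applicant Delay Offset: −261 days → 31 March 2024.

2024-03-31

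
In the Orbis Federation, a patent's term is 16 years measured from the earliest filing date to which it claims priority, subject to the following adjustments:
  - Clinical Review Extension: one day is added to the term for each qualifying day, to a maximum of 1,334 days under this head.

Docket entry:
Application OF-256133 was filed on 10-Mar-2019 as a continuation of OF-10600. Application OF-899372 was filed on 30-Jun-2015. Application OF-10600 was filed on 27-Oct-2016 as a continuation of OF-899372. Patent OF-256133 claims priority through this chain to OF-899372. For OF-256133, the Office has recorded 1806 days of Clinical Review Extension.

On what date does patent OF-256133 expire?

February 23, 2035

Earliest priority filing: 30 June 2015.
Base term: 30 June 2015 + 16 years → 30 June 2031.
Clinical Review Extension: 1806 days claimed exceeds the 1334-day cap, so +1334 days → 23 February 2035.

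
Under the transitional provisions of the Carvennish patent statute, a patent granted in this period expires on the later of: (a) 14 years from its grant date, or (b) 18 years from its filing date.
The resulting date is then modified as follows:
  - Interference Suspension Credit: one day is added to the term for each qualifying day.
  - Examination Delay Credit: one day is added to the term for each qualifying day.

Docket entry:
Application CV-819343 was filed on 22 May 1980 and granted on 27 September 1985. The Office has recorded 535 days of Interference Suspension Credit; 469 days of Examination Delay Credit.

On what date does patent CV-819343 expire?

2002-06-27

(a) grant + 14 years → 27 September 1999.
(b) filing + 18 years → 22 May 1998.
Later of the two: 27 September 1999.
Interference Suspension Credit: +535 days → 15 March 2001.
Examination Delay Credit: +469 days → 27 June 2002.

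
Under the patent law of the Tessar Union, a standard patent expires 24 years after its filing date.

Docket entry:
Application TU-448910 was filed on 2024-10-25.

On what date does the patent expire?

2048-10-25

Filing date + 24 years → 25 October 2048.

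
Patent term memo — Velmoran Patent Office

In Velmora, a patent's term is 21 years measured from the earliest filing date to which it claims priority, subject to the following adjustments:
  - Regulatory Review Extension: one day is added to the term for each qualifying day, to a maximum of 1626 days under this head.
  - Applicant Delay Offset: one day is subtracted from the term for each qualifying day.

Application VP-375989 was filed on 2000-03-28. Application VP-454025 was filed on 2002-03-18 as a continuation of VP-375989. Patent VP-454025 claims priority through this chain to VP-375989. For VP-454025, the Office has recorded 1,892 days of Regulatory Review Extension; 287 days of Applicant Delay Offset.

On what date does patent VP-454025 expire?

Earliest priority filing: 28 March 2000.
Base term: 28 March 2000 + 21 years → 28 March 2021.
Regulatory Review Extension: 1892 days claimed exceeds the 1626-day cap, so +1626 days → 9 September 2025.
Applicant Delay Offset: −287 days → 26 November 2024.

2024-11-26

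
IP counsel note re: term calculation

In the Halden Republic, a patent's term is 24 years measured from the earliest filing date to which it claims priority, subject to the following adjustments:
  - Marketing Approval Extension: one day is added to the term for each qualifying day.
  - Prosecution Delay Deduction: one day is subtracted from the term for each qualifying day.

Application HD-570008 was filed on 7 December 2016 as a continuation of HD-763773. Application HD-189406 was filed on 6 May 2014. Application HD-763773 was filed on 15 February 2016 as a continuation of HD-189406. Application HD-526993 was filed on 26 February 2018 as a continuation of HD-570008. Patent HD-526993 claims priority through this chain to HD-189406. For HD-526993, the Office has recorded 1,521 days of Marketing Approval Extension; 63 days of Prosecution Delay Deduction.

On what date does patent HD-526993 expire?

May 3, 2042

Earliest priority filing: 6 May 2014.
Base term: 6 May 2014 + 24 years → 6 May 2038.
Marketing Approval Extension: +1521 days → 5 July 2042.
Prosecution Delay Deduction: −63 days → 3 May 2042.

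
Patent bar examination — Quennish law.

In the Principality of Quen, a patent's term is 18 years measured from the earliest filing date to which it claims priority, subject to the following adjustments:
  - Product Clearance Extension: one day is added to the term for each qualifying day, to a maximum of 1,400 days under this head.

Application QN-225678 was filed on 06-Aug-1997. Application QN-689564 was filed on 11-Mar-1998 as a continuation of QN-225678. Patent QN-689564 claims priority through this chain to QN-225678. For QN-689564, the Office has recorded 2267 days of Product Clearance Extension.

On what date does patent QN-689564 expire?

June 6, 2019

Earliest priority filing: 6 August 1997.
Base term: 6 August 1997 + 18 years → 6 August 2015.
Product Clearance Extension: 2267 days claimed exceeds the 1400-day cap, so +1400 days → 6 June 2019.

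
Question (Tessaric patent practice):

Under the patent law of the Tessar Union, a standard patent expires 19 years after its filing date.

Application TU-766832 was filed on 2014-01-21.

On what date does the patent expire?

January 21, 2033

Filing date + 19 years → 21 January 2033.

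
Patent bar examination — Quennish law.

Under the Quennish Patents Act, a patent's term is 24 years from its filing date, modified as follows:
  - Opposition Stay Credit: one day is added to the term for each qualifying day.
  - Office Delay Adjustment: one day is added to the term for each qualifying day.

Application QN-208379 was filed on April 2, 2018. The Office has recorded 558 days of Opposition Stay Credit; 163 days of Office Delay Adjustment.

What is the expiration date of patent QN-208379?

Base term: filing date + 24 years → 2 April 2042.
Opposition Stay Credit: +558 days → 12 October 2043.
Office Delay Adjustment: +163 days → 23 March 2044.

2044-03-23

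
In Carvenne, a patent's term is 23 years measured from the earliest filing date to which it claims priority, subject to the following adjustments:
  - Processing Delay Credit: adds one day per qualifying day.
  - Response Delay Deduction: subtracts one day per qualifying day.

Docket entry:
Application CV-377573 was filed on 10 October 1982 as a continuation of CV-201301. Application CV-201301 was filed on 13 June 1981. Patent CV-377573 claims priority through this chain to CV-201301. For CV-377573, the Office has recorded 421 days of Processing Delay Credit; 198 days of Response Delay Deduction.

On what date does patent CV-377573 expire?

January 22, 2005

Earliest priority filing: 13 June 1981.
Base term: 13 June 1981 + 23 years → 13 June 2004.
Processing Delay Credit: +421 days → 8 August 2005.
Response Delay Deduction: −198 days → 22 January 2005.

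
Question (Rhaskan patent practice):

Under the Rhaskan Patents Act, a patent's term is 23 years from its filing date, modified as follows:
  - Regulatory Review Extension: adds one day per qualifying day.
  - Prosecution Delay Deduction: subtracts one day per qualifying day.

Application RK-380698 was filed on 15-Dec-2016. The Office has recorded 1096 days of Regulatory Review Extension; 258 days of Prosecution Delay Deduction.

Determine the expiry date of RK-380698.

Base term: filing date + 23 years → 15 December 2039.
Regulatory Review Extension: +1096 days → 15 December 2042.
Prosecution Delay Deduction: −258 days → 1 April 2042.

April 1, 2042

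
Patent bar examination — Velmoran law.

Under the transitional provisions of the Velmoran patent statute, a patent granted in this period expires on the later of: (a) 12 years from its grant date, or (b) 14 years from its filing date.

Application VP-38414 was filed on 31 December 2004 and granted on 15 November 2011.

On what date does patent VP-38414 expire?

(a) grant + 12 years → 15 November 2023.
(b) filing + 14 years → 31 December 2018.
Later of the two: 15 November 2023.

2023-11-15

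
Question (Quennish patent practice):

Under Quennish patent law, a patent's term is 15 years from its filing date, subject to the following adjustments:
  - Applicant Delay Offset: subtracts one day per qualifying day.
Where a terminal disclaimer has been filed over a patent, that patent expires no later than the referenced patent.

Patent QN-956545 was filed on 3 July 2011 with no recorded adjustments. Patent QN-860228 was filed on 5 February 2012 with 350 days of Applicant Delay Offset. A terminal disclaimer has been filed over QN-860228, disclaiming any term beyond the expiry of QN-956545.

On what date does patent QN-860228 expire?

Natural term of QN-860228:
  Base: filing + 15 years → 5 February 2027.
  Applicant Delay Offset: −350 days → 20 February 2026.
Expiry of referenced patent QN-956545:
  Base: filing + 15 years → 3 July 2026.
Terminal disclaimer: QN-860228 expires on the earlier of 20 February 2026 and 3 July 2026.

2026-02-20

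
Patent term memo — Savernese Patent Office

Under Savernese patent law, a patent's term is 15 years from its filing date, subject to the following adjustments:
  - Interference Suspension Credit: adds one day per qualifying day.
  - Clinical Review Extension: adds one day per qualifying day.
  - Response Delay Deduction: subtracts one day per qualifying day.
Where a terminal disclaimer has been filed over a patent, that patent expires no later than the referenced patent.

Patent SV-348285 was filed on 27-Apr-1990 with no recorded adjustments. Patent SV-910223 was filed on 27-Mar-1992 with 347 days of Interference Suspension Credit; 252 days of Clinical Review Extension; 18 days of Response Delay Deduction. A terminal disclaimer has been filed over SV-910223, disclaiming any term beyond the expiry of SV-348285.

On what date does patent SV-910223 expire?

Natural term of SV-910223:
  Base: filing + 15 years → 27 March 2007.
  Interference Suspension Credit: +347 days → 8 March 2008.
  Clinical Review Extension: +252 days → 15 November 2008.
  Response Delay Deduction: −18 days → 28 October 2008.
Expiry of referenced patent SV-348285:
  Base: filing + 15 years → 27 April 2005.
Terminal disclaimer: SV-910223 expires on the earlier of 28 October 2008 and 27 April 2005.

2005-04-27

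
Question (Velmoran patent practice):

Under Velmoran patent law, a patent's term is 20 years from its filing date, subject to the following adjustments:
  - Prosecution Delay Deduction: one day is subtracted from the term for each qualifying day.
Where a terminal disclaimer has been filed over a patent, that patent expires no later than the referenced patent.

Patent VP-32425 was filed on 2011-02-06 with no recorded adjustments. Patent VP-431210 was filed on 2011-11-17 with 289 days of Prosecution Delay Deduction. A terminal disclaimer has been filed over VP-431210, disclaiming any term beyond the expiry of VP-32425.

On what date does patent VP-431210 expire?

2031-02-01

Natural term of VP-431210:
  Base: filing + 20 years → 17 November 2031.
  Prosecution Delay Deduction: −289 days → 1 February 2031.
Expiry of referenced patent VP-32425:
  Base: filing + 20 years → 6 February 2031.
Terminal disclaimer: VP-431210 expires on the earlier of 1 February 2031 and 6 February 2031.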